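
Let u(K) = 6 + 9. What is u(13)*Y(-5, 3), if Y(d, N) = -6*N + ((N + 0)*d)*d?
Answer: 855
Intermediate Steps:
Y(d, N) = -6*N + N*d**2 (Y(d, N) = -6*N + (N*d)*d = -6*N + N*d**2)
u(K) = 15
u(13)*Y(-5, 3) = 15*(3*(-6 + (-5)**2)) = 15*(3*(-6 + 25)) = 15*(3*19) = 15*57 = 855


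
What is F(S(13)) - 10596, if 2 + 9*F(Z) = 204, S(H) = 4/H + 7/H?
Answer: -95162/9 ≈ -10574.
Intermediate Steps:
S(H) = 11/H
F(Z) = 202/9 (F(Z) = -2/9 + (⅑)*204 = -2/9 + 68/3 = 202/9)
F(S(13)) - 10596 = 202/9 - 10596 = -95162/9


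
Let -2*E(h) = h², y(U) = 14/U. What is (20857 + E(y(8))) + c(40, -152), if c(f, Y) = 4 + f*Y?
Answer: 472943/32 ≈ 14779.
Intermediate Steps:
c(f, Y) = 4 + Y*f
E(h) = -h²/2
(20857 + E(y(8))) + c(40, -152) = (20857 - (14/8)²/2) + (4 - 152*40) = (20857 - (14*(⅛))²/2) + (4 - 6080) = (20857 - (7/4)²/2) - 6076 = (20857 - ½*49/16) - 6076 = (20857 - 49/32) - 6076 = 667375/32 - 6076 = 472943/32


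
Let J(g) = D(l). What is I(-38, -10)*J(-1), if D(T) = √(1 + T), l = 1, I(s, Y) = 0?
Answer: 0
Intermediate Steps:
J(g) = √2 (J(g) = √(1 + 1) = √2)
I(-38, -10)*J(-1) = 0*√2 = 0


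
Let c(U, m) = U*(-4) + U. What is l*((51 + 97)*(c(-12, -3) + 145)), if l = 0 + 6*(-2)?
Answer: -321456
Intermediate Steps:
c(U, m) = -3*U (c(U, m) = -4*U + U = -3*U)
l = -12 (l = 0 - 12 = -12)
l*((51 + 97)*(c(-12, -3) + 145)) = -12*(51 + 97)*(-3*(-12) + 145) = -1776*(36 + 145) = -1776*181 = -12*26788 = -321456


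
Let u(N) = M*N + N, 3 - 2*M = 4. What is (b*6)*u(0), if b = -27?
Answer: 0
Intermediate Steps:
M = -1/2 (M = 3/2 - 1/2*4 = 3/2 - 2 = -1/2 ≈ -0.50000)
u(N) = N/2 (u(N) = -N/2 + N = N/2)
(b*6)*u(0) = (-27*6)*((1/2)*0) = -162*0 = 0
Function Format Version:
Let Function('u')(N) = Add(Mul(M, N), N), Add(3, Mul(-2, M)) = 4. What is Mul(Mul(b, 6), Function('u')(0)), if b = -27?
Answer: 0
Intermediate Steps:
M = Rational(-1, 2) (M = Add(Rational(3, 2), Mul(Rational(-1, 2), 4)) = Add(Rational(3, 2), -2) = Rational(-1, 2) ≈ -0.50000)
Function('u')(N) = Mul(Rational(1, 2), N) (Function('u')(N) = Add(Mul(Rational(-1, 2), N), N) = Mul(Rational(1, 2), N))
Mul(Mul(b, 6), Function('u')(0)) = Mul(Mul(-27, 6), Mul(Rational(1, 2), 0)) = Mul(-162, 0) = 0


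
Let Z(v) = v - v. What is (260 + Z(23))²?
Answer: 67600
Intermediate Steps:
Z(v) = 0
(260 + Z(23))² = (260 + 0)² = 260² = 67600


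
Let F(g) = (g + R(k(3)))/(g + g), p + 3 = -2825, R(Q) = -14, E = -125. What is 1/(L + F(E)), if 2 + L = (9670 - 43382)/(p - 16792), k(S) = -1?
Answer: 245250/67259 ≈ 3.6464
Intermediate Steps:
p = -2828 (p = -3 - 2825 = -2828)
F(g) = (-14 + g)/(2*g) (F(g) = (g - 14)/(g + g) = (-14 + g)/((2*g)) = (-14 + g)*(1/(2*g)) = (-14 + g)/(2*g))
L = -1382/4905 (L = -2 + (9670 - 43382)/(-2828 - 16792) = -2 - 33712/(-19620) = -2 - 33712*(-1/19620) = -2 + 8428/4905 = -1382/4905 ≈ -0.28175)
1/(L + F(E)) = 1/(-1382/4905 + (½)*(-14 - 125)/(-125)) = 1/(-1382/4905 + (½)*(-1/125)*(-139)) = 1/(-1382/4905 + 139/250) = 1/(67259/245250) = 245250/67259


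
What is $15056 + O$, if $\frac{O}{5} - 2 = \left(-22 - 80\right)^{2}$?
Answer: $67086$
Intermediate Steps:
$O = 52030$ ($O = 10 + 5 \left(-22 - 80\right)^{2} = 10 + 5 \left(-102\right)^{2} = 10 + 5 \cdot 10404 = 10 + 52020 = 52030$)
$15056 + O = 15056 + 52030 = 67086$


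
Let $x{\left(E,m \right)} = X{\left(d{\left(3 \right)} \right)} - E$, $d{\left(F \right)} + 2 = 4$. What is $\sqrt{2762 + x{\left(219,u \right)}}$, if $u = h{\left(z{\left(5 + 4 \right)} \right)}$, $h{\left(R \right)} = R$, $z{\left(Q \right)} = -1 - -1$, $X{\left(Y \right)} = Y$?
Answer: $\sqrt{2545} \approx 50.448$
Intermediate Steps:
$d{\left(F \right)} = 2$ ($d{\left(F \right)} = -2 + 4 = 2$)
$z{\left(Q \right)} = 0$ ($z{\left(Q \right)} = -1 + 1 = 0$)
$u = 0$
$x{\left(E,m \right)} = 2 - E$
$\sqrt{2762 + x{\left(219,u \right)}} = \sqrt{2762 + \left(2 - 219\right)} = \sqrt{2762 - 217} = \sqrt{2545}$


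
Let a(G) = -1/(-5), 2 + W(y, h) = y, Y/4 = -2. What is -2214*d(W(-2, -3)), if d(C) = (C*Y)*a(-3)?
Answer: -70848/5 ≈ -14170.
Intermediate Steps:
Y = -8 (Y = 4*(-2) = -8)
W(y, h) = -2 + y
a(G) = ⅕ (a(G) = -1*(-⅕) = ⅕)
d(C) = -8*C/5 (d(C) = (C*(-8))*(⅕) = -8*C*(⅕) = -8*C/5)
-2214*d(W(-2, -3)) = -(-17712)*(-2 - 2)/5 = -(-17712)*(-4)/5 = -2214*32/5 = -70848/5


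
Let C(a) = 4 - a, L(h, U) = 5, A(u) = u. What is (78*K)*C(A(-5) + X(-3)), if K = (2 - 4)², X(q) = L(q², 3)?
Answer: 1248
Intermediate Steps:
X(q) = 5
K = 4 (K = (-2)² = 4)
(78*K)*C(A(-5) + X(-3)) = (78*4)*(4 - (-5 + 5)) = 312*(4 - 1*0) = 312*(4 + 0) = 312*4 = 1248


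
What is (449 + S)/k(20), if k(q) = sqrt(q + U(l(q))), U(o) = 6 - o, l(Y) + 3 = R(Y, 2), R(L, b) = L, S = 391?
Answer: 280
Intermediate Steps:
l(Y) = -3 + Y
k(q) = 3 (k(q) = sqrt(q + (6 - (-3 + q))) = sqrt(q + (6 + (3 - q))) = sqrt(q + (9 - q)) = sqrt(9) = 3)
(449 + S)/k(20) = (449 + 391)/3 = 840*(1/3) = 280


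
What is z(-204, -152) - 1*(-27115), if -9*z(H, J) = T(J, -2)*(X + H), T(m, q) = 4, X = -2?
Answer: 244859/9 ≈ 27207.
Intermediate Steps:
z(H, J) = 8/9 - 4*H/9 (z(H, J) = -4*(-2 + H)/9 = -(-8 + 4*H)/9 = 8/9 - 4*H/9)
z(-204, -152) - 1*(-27115) = (8/9 - 4/9*(-204)) - 1*(-27115) = (8/9 + 272/3) + 27115 = 824/9 + 27115 = 244859/9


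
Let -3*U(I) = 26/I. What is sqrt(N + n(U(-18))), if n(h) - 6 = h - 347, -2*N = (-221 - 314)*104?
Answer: sqrt(2225838)/9 ≈ 165.77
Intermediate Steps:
U(I) = -26/(3*I)
N = 27820 (N = -(-221 - 314)*104/2 = -(-535)*104/2 = -1/2*(-55640) = 27820)
n(h) = -341 + h (n(h) = 6 + (h - 347) = 6 + (-347 + h) = -341 + h)
sqrt(N + n(U(-18))) = sqrt(27820 + (-341 - 26/3/(-18))) = sqrt(27820 + (-341 - 26/3*(-1/18))) = sqrt(27820 + (-341 + 13/27)) = sqrt(27820 - 9194/27) = sqrt(741946/27) = sqrt(2225838)/9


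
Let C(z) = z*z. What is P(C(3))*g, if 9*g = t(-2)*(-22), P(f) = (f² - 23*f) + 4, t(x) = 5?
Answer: 13420/9 ≈ 1491.1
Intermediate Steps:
C(z) = z²
P(f) = 4 + f² - 23*f
g = -110/9 (g = (5*(-22))/9 = (⅑)*(-110) = -110/9 ≈ -12.222)
P(C(3))*g = (4 + (3²)² - 23*3²)*(-110/9) = (4 + 9² - 23*9)*(-110/9) = (4 + 81 - 207)*(-110/9) = -122*(-110/9) = 13420/9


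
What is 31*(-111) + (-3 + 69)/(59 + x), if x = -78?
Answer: -65445/19 ≈ -3444.5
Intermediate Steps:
31*(-111) + (-3 + 69)/(59 + x) = 31*(-111) + (-3 + 69)/(59 - 78) = -3441 + 66/(-19) = -3441 + 66*(-1/19) = -3441 - 66/19 = -65445/19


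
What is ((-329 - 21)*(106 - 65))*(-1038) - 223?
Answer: 14895077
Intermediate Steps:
((-329 - 21)*(106 - 65))*(-1038) - 223 = -350*41*(-1038) - 223 = -14350*(-1038) - 223 = 14895300 - 223 = 14895077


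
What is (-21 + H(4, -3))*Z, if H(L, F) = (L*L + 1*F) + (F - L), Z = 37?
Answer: -555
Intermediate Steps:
H(L, F) = L**2 - L + 2*F (H(L, F) = (L**2 + F) + (F - L) = (F + L**2) + (F - L) = L**2 - L + 2*F)
(-21 + H(4, -3))*Z = (-21 + (4**2 - 1*4 + 2*(-3)))*37 = (-21 + (16 - 4 - 6))*37 = (-21 + 6)*37 = -15*37 = -555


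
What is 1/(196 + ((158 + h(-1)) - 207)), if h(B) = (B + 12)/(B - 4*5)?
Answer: 21/3076 ≈ 0.0068270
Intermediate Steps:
h(B) = (12 + B)/(-20 + B) (h(B) = (12 + B)/(B - 20) = (12 + B)/(-20 + B))
1/(196 + ((158 + h(-1)) - 207)) = 1/(196 + ((158 + (12 - 1)/(-20 - 1)) - 207)) = 1/(196 + ((158 + 11/(-21)) - 207)) = 1/(196 + ((158 - 1/21*11) - 207)) = 1/(196 + ((158 - 11/21) - 207)) = 1/(196 + (3307/21 - 207)) = 1/(196 - 1040/21) = 1/(3076/21) = 21/3076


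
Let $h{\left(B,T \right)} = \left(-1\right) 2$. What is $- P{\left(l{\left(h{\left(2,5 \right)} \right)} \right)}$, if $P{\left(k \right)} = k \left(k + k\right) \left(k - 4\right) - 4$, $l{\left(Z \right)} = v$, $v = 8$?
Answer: $-508$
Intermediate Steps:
$h{\left(B,T \right)} = -2$
$l{\left(Z \right)} = 8$
$P{\left(k \right)} = -4 + 2 k^{2} \left(-4 + k\right)$ ($P{\left(k \right)} = k 2 k \left(-4 + k\right) - 4 = 2 k^{2} \left(-4 + k\right) - 4 = -4 + 2 k^{2} \left(-4 + k\right)$)
$- P{\left(l{\left(h{\left(2,5 \right)} \right)} \right)} = - (-4 - 8 \cdot 8^{2} + 2 \cdot 8^{3}) = - (-4 - 512 + 2 \cdot 512) = - (-4 - 512 + 1024) = \left(-1\right) 508 = -508$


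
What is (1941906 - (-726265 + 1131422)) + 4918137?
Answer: 6454886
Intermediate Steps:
(1941906 - (-726265 + 1131422)) + 4918137 = (1941906 - 1*405157) + 4918137 = (1941906 - 405157) + 4918137 = 1536749 + 4918137 = 6454886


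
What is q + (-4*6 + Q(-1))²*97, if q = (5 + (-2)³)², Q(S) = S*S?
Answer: 51322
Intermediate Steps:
Q(S) = S²
q = 9 (q = (5 - 8)² = (-3)² = 9)
q + (-4*6 + Q(-1))²*97 = 9 + (-4*6 + (-1)²)²*97 = 9 + (-24 + 1)²*97 = 9 + (-23)²*97 = 9 + 529*97 = 9 + 51313 = 51322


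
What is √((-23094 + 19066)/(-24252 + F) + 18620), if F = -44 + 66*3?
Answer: 3*√300360677034/12049 ≈ 136.46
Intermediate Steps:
F = 154 (F = -44 + 198 = 154)
√((-23094 + 19066)/(-24252 + F) + 18620) = √((-23094 + 19066)/(-24252 + 154) + 18620) = √(-4028/(-24098) + 18620) = √(-4028*(-1/24098) + 18620) = √(2014/12049 + 18620) = √(224354394/12049) = 3*√300360677034/12049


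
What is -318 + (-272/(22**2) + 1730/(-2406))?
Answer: -46475503/145563 ≈ -319.28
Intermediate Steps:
-318 + (-272/(22**2) + 1730/(-2406)) = -318 + (-272/484 + 1730*(-1/2406)) = -318 + (-272*1/484 - 865/1203) = -318 + (-68/121 - 865/1203) = -318 - 186469/145563 = -46475503/145563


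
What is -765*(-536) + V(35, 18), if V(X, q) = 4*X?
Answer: 410180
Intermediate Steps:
-765*(-536) + V(35, 18) = -765*(-536) + 4*35 = 410040 + 140 = 410180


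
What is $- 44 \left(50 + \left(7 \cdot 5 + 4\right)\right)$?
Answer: $-3916$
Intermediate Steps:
$- 44 \left(50 + \left(7 \cdot 5 + 4\right)\right) = - 44 \left(50 + \left(35 + 4\right)\right) = - 44 \left(50 + 39\right) = \left(-44\right) 89 = -3916$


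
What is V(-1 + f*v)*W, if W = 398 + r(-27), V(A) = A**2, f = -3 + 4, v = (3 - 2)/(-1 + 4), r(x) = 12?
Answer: 1640/9 ≈ 182.22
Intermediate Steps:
v = 1/3 ≈ 0.33333
f = 1
W = 410 (W = 398 + 12 = 410)
V(-1 + f*v)*W = (-1 + 1*(1/3))**2*410 = (-1 + 1/3)**2*410 = (-2/3)**2*410 = (4/9)*410 = 1640/9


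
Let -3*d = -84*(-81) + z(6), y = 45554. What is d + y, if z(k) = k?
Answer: 43284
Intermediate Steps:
d = -2270 (d = -(-84*(-81) + 6)/3 = -(6804 + 6)/3 = -1/3*6810 = -2270)
d + y = -2270 + 45554 = 43284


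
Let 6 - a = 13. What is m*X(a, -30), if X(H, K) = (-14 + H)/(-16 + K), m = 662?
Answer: 6951/23 ≈ 302.22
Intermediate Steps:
a = -7 (a = 6 - 1*13 = 6 - 13 = -7)
X(H, K) = (-14 + H)/(-16 + K)
m*X(a, -30) = 662*((-14 - 7)/(-16 - 30)) = 662*(-21/(-46)) = 662*(-1/46*(-21)) = 662*(21/46) = 6951/23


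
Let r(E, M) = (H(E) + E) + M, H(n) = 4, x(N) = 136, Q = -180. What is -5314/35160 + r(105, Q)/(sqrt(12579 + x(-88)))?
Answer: -2657/17580 - 71*sqrt(12715)/12715 ≈ -0.78079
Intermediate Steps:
r(E, M) = 4 + E + M (r(E, M) = (4 + E) + M = 4 + E + M)
-5314/35160 + r(105, Q)/(sqrt(12579 + x(-88))) = -5314/35160 + (4 + 105 - 180)/(sqrt(12579 + 136)) = -5314*1/35160 - 71*sqrt(12715)/12715 = -2657/17580 - 71*sqrt(12715)/12715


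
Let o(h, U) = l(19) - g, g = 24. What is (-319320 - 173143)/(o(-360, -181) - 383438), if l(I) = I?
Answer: 492463/383443 ≈ 1.2843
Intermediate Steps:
o(h, U) = -5 (o(h, U) = 19 - 1*24 = 19 - 24 = -5)
(-319320 - 173143)/(o(-360, -181) - 383438) = (-319320 - 173143)/(-5 - 383438) = -492463/(-383443) = -492463*(-1/383443) = 492463/383443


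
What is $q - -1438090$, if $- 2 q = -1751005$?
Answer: $\frac{4627185}{2} \approx 2.3136 \cdot 10^{6}$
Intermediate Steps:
$q = \frac{1751005}{2}$ ($q = \left(- \frac{1}{2}\right) \left(-1751005\right) = \frac{1751005}{2} \approx 8.755 \cdot 10^{5}$)
$q - -1438090 = \frac{1751005}{2} - -1438090 = \frac{1751005}{2} + 1438090 = \frac{4627185}{2}$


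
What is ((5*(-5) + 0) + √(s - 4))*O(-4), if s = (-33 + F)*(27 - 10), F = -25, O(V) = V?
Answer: 100 - 12*I*√110 ≈ 100.0 - 125.86*I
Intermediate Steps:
s = -986 (s = (-33 - 25)*(27 - 10) = -58*17 = -986)
((5*(-5) + 0) + √(s - 4))*O(-4) = ((5*(-5) + 0) + √(-986 - 4))*(-4) = ((-25 + 0) + √(-990))*(-4) = (-25 + 3*I*√110)*(-4) = 100 - 12*I*√110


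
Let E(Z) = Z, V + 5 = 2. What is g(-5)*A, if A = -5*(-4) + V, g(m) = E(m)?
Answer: -85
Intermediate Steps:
V = -3 (V = -5 + 2 = -3)
g(m) = m
A = 17 (A = -5*(-4) - 3 = 20 - 3 = 17)
g(-5)*A = -5*17 = -85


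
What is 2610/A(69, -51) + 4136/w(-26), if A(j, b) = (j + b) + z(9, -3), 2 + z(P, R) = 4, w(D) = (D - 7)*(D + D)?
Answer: 10367/78 ≈ 132.91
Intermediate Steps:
w(D) = 2*D*(-7 + D) (w(D) = (-7 + D)*(2*D) = 2*D*(-7 + D))
z(P, R) = 2 (z(P, R) = -2 + 4 = 2)
A(j, b) = 2 + b + j (A(j, b) = (j + b) + 2 = (b + j) + 2 = 2 + b + j)
2610/A(69, -51) + 4136/w(-26) = 2610/(2 - 51 + 69) + 4136/((2*(-26)*(-7 - 26))) = 2610/20 + 4136/((2*(-26)*(-33))) = 2610*(1/20) + 4136/1716 = 261/2 + 4136*(1/1716) = 261/2 + 94/39 = 10367/78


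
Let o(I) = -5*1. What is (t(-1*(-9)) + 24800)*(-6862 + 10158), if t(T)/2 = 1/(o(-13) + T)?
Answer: 81742448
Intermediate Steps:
o(I) = -5
t(T) = 2/(-5 + T)
(t(-1*(-9)) + 24800)*(-6862 + 10158) = (2/(-5 - 1*(-9)) + 24800)*(-6862 + 10158) = (2/(-5 + 9) + 24800)*3296 = (2/4 + 24800)*3296 = (2*(¼) + 24800)*3296 = (½ + 24800)*3296 = (49601/2)*3296 = 81742448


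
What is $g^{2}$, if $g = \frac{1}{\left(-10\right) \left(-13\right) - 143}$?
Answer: $\frac{1}{169} \approx 0.0059172$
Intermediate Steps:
$g = - \frac{1}{13}$ ($g = \frac{1}{130 - 143} = \frac{1}{-13} = - \frac{1}{13} \approx -0.076923$)
$g^{2} = \left(- \frac{1}{13}\right)^{2} = \frac{1}{169}$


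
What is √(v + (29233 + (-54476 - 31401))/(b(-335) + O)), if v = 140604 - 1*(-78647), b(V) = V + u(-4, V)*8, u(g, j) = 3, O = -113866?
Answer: √58331580116583/16311 ≈ 468.24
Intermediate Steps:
b(V) = 24 + V (b(V) = V + 3*8 = V + 24 = 24 + V)
v = 219251 (v = 140604 + 78647 = 219251)
√(v + (29233 + (-54476 - 31401))/(b(-335) + O)) = √(219251 + (29233 + (-54476 - 31401))/((24 - 335) - 113866)) = √(219251 + (29233 - 85877)/(-311 - 113866)) = √(219251 - 56644/(-114177)) = √(219251 - 56644*(-1/114177)) = √(219251 + 8092/16311) = √(3576211153/16311) = √58331580116583/16311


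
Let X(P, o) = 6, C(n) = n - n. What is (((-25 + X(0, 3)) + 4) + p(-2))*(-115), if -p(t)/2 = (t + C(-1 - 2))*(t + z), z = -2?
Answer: 3565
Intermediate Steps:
C(n) = 0
p(t) = -2*t*(-2 + t) (p(t) = -2*(t + 0)*(t - 2) = -2*t*(-2 + t))
(((-25 + X(0, 3)) + 4) + p(-2))*(-115) = (((-25 + 6) + 4) + 2*(-2)*(2 - 1*(-2)))*(-115) = ((-19 + 4) + 2*(-2)*(2 + 2))*(-115) = (-15 + 2*(-2)*4)*(-115) = (-15 - 16)*(-115) = -31*(-115) = 3565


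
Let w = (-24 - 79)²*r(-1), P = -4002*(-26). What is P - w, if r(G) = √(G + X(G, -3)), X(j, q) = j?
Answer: 104052 - 10609*I*√2 ≈ 1.0405e+5 - 15003.0*I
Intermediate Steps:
r(G) = √2*√G (r(G) = √(G + G) = √(2*G) = √2*√G)
P = 104052
w = 10609*I*√2 (w = (-24 - 79)²*(√2*√(-1)) = (-103)²*(√2*I) = 10609*(I*√2) = 10609*I*√2 ≈ 15003.0*I)
P - w = 104052 - 10609*I*√2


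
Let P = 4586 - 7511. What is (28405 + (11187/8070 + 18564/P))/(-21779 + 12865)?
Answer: -1145941597/359679900 ≈ -3.1860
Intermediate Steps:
P = -2925
(28405 + (11187/8070 + 18564/P))/(-21779 + 12865) = (28405 + (11187/8070 + 18564/(-2925)))/(-21779 + 12865) = (28405 + (11187*(1/8070) + 18564*(-1/2925)))/(-8914) = (28405 + (3729/2690 - 476/75))*(-1/8914) = (28405 - 200153/40350)*(-1/8914) = (1145941597/40350)*(-1/8914) = -1145941597/359679900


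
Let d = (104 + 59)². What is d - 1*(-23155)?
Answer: 49724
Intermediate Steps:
d = 26569 (d = 163² = 26569)
d - 1*(-23155) = 26569 - 1*(-23155) = 26569 + 23155 = 49724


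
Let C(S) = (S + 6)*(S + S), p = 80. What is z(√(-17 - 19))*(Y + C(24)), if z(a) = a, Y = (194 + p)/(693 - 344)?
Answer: 3017004*I/349 ≈ 8644.7*I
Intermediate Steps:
Y = 274/349 (Y = (194 + 80)/(693 - 344) = 274/349 ≈ 0.78510)
C(S) = 2*S*(6 + S) (C(S) = (6 + S)*(2*S) = 2*S*(6 + S))
z(√(-17 - 19))*(Y + C(24)) = √(-17 - 19)*(274/349 + 2*24*(6 + 24)) = √(-36)*(274/349 + 2*24*30) = (6*I)*(274/349 + 1440) = (6*I)*(502834/349) = 3017004*I/349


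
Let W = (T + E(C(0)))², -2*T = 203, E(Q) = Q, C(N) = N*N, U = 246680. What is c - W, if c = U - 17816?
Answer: 874247/4 ≈ 2.1856e+5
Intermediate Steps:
c = 228864 (c = 246680 - 17816 = 228864)
C(N) = N²
T = -203/2 (T = -½*203 = -203/2 ≈ -101.50)
W = 41209/4 (W = (-203/2 + 0²)² = (-203/2 + 0)² = (-203/2)² = 41209/4 ≈ 10302.)
c - W = 228864 - 1*41209/4 = 228864 - 41209/4 = 874247/4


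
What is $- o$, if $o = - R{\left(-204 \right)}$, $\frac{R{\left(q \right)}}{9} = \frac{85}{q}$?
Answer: $- \frac{15}{4} \approx -3.75$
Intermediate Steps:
$R{\left(q \right)} = \frac{765}{q}$ ($R{\left(q \right)} = 9 \frac{85}{q} = \frac{765}{q}$)
$o = \frac{15}{4}$ ($o = - \frac{765}{-204} = - \frac{765 \left(-1\right)}{204} = \left(-1\right) \left(- \frac{15}{4}\right) = \frac{15}{4} \approx 3.75$)
$- o = \left(-1\right) \frac{15}{4} = - \frac{15}{4}$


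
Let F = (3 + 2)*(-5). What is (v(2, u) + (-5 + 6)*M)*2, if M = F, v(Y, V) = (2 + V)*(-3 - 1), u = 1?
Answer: -74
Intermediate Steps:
v(Y, V) = -8 - 4*V (v(Y, V) = (2 + V)*(-4) = -8 - 4*V)
F = -25 (F = 5*(-5) = -25)
M = -25
(v(2, u) + (-5 + 6)*M)*2 = ((-8 - 4*1) + (-5 + 6)*(-25))*2 = ((-8 - 4) + 1*(-25))*2 = (-12 - 25)*2 = -37*2 = -74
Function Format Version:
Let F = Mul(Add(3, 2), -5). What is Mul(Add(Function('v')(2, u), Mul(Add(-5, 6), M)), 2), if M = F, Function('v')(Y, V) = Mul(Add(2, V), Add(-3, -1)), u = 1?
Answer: -74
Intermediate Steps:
Function('v')(Y, V) = Add(-8, Mul(-4, V)) (Function('v')(Y, V) = Mul(Add(2, V), -4) = Add(-8, Mul(-4, V)))
F = -25 (F = Mul(5, -5) = -25)
M = -25
Mul(Add(Function('v')(2, u), Mul(Add(-5, 6), M)), 2) = Mul(Add(Add(-8, Mul(-4, 1)), Mul(Add(-5, 6), -25)), 2) = Mul(Add(Add(-8, -4), Mul(1, -25)), 2) = Mul(Add(-12, -25), 2) = Mul(-37, 2) = -74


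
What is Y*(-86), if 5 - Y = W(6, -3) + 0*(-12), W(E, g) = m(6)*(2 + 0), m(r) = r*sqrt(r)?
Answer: -430 + 1032*sqrt(6) ≈ 2097.9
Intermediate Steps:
m(r) = r**(3/2)
W(E, g) = 12*sqrt(6) (W(E, g) = 6**(3/2)*(2 + 0) = (6*sqrt(6))*2 = 12*sqrt(6))
Y = 5 - 12*sqrt(6) (Y = 5 - (12*sqrt(6) + 0*(-12)) = 5 - (12*sqrt(6) + 0) = 5 - 12*sqrt(6) ≈ -24.394)
Y*(-86) = (5 - 12*sqrt(6))*(-86) = -430 + 1032*sqrt(6)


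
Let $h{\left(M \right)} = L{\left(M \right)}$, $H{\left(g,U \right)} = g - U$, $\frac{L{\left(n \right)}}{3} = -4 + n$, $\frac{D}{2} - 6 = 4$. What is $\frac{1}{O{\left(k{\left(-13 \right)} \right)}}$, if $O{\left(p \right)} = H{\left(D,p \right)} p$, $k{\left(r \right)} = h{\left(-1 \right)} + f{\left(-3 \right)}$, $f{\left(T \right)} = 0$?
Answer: $- \frac{1}{525} \approx -0.0019048$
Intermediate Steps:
$D = 20$ ($D = 12 + 2 \cdot 4 = 12 + 8 = 20$)
$L{\left(n \right)} = -12 + 3 n$ ($L{\left(n \right)} = 3 \left(-4 + n\right) = -12 + 3 n$)
$h{\left(M \right)} = -12 + 3 M$
$k{\left(r \right)} = -15$ ($k{\left(r \right)} = \left(-12 + 3 \left(-1\right)\right) + 0 = \left(-12 - 3\right) + 0 = -15 + 0 = -15$)
$O{\left(p \right)} = p \left(20 - p\right)$ ($O{\left(p \right)} = \left(20 - p\right) p = p \left(20 - p\right)$)
$\frac{1}{O{\left(k{\left(-13 \right)} \right)}} = \frac{1}{\left(-15\right) \left(20 - -15\right)} = \frac{1}{\left(-15\right) \left(20 + 15\right)} = \frac{1}{\left(-15\right) 35} = \frac{1}{-525} = - \frac{1}{525}$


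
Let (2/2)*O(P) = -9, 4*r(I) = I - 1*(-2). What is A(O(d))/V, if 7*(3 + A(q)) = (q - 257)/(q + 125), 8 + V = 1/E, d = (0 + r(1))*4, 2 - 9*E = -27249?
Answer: 5259443/12643942 ≈ 0.41597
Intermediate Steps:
r(I) = ½ + I/4 (r(I) = (I - 1*(-2))/4 = (I + 2)/4 = (2 + I)/4 = ½ + I/4)
E = 27251/9 (E = 2/9 - ⅑*(-27249) = 2/9 + 9083/3 = 27251/9 ≈ 3027.9)
d = 3 (d = (0 + (½ + (¼)*1))*4 = (0 + (½ + ¼))*4 = (0 + ¾)*4 = (¾)*4 = 3)
O(P) = -9
V = -217999/27251 (V = -8 + 1/(27251/9) = -8 + 9/27251 = -217999/27251 ≈ -7.9997)
A(q) = -3 + (-257 + q)/(7*(125 + q)) (A(q) = -3 + ((q - 257)/(q + 125))/7 = -3 + ((-257 + q)/(125 + q))/7 = -3 + (-257 + q)/(7*(125 + q)))
A(O(d))/V = (2*(-1441 - 10*(-9))/(7*(125 - 9)))/(-217999/27251) = ((2/7)*(-1441 + 90)/116)*(-27251/217999) = ((2/7)*(1/116)*(-1351))*(-27251/217999) = -193/58*(-27251/217999) = 5259443/12643942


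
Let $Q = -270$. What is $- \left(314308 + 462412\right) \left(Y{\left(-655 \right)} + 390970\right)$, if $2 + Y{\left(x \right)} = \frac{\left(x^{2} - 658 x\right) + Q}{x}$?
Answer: $- \frac{39647562882480}{131} \approx -3.0265 \cdot 10^{11}$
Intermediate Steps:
$Y{\left(x \right)} = -2 + \frac{-270 + x^{2} - 658 x}{x}$ ($Y{\left(x \right)} = -2 + \frac{\left(x^{2} - 658 x\right) - 270}{x} = -2 + \frac{-270 + x^{2} - 658 x}{x}$)
$- \left(314308 + 462412\right) \left(Y{\left(-655 \right)} + 390970\right) = - \left(314308 + 462412\right) \left(\left(-660 - 655 - \frac{270}{-655}\right) + 390970\right) = - 776720 \left(\left(-660 - 655 - - \frac{54}{131}\right) + 390970\right) = - 776720 \left(\left(-660 - 655 + \frac{54}{131}\right) + 390970\right) = - 776720 \left(- \frac{172211}{131} + 390970\right) = - \frac{776720 \cdot 51044859}{131} = \left(-1\right) \frac{39647562882480}{131} = - \frac{39647562882480}{131}$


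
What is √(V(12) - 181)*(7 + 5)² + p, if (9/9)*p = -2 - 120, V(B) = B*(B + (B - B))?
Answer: -122 + 144*I*√37 ≈ -122.0 + 875.92*I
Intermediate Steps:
V(B) = B² (V(B) = B*(B + 0) = B*B = B²)
p = -122 (p = -2 - 120 = -122)
√(V(12) - 181)*(7 + 5)² + p = √(12² - 181)*(7 + 5)² - 122 = √(144 - 181)*12² - 122 = √(-37)*144 - 122 = (I*√37)*144 - 122 = 144*I*√37 - 122 = -122 + 144*I*√37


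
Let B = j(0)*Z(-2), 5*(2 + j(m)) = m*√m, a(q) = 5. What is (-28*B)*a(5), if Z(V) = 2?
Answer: 560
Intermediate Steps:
j(m) = -2 + m^(3/2)/5 (j(m) = -2 + (m*√m)/5 = -2 + m^(3/2)/5)
B = -4 (B = (-2 + 0^(3/2)/5)*2 = (-2 + (⅕)*0)*2 = (-2 + 0)*2 = -2*2 = -4)
(-28*B)*a(5) = -28*(-4)*5 = 112*5 = 560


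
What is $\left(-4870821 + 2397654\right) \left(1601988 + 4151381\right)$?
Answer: $-14229042349623$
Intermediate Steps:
$\left(-4870821 + 2397654\right) \left(1601988 + 4151381\right) = \left(-2473167\right) 5753369 = -14229042349623$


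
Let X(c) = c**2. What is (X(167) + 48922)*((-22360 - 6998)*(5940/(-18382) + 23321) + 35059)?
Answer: -69045204941296157/1313 ≈ -5.2586e+13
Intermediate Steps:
(X(167) + 48922)*((-22360 - 6998)*(5940/(-18382) + 23321) + 35059) = (167**2 + 48922)*((-22360 - 6998)*(5940/(-18382) + 23321) + 35059) = (27889 + 48922)*(-29358*(5940*(-1/18382) + 23321) + 35059) = 76811*(-29358*(-2970/9191 + 23321) + 35059) = 76811*(-29358*214340341/9191 + 35059) = 76811*(-898943390154/1313 + 35059) = 76811*(-898897357687/1313) = -69045204941296157/1313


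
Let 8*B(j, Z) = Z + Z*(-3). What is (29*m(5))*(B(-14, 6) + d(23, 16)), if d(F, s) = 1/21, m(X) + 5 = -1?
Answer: 1769/7 ≈ 252.71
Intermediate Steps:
m(X) = -6 (m(X) = -5 - 1 = -6)
d(F, s) = 1/21
B(j, Z) = -Z/4 (B(j, Z) = (Z + Z*(-3))/8 = (Z - 3*Z)/8 = (-2*Z)/8 = -Z/4)
(29*m(5))*(B(-14, 6) + d(23, 16)) = (29*(-6))*(-¼*6 + 1/21) = -174*(-3/2 + 1/21) = -174*(-61/42) = 1769/7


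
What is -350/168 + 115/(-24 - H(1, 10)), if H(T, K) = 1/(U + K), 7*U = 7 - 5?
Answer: -28547/4164 ≈ -6.8557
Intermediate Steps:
U = 2/7 (U = (7 - 5)/7 = (⅐)*2 = 2/7 ≈ 0.28571)
H(T, K) = 1/(2/7 + K)
-350/168 + 115/(-24 - H(1, 10)) = -350/168 + 115/(-24 - 7/(2 + 7*10)) = -350*1/168 + 115/(-24 - 7/(2 + 70)) = -25/12 + 115/(-24 - 7/72) = -25/12 + 115/(-1735/72) = -25/12 + 115*(-72/1735) = -25/12 - 1656/347 = -28547/4164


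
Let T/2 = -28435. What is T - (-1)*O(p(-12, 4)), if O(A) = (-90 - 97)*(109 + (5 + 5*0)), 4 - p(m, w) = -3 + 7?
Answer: -78188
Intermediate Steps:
T = -56870 (T = 2*(-28435) = -56870)
p(m, w) = 0 (p(m, w) = 4 - (-3 + 7) = 4 - 1*4 = 4 - 4 = 0)
O(A) = -21318 (O(A) = -187*(109 + (5 + 0)) = -187*(109 + 5) = -187*114 = -21318)
T - (-1)*O(p(-12, 4)) = -56870 - (-1)*(-21318) = -56870 - 1*21318 = -56870 - 21318 = -78188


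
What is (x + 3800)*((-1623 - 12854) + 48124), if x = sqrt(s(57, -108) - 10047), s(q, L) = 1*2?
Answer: 127858600 + 235529*I*sqrt(205) ≈ 1.2786e+8 + 3.3723e+6*I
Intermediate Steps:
s(q, L) = 2
x = 7*I*sqrt(205) (x = sqrt(2 - 10047) = sqrt(-10045) = 7*I*sqrt(205) ≈ 100.22*I)
(x + 3800)*((-1623 - 12854) + 48124) = (7*I*sqrt(205) + 3800)*((-1623 - 12854) + 48124) = (3800 + 7*I*sqrt(205))*(-14477 + 48124) = (3800 + 7*I*sqrt(205))*33647 = 127858600 + 235529*I*sqrt(205)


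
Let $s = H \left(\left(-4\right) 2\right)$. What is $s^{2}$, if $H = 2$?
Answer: $256$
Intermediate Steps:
$s = -16$ ($s = 2 \left(\left(-4\right) 2\right) = 2 \left(-8\right) = -16$)
$s^{2} = \left(-16\right)^{2} = 256$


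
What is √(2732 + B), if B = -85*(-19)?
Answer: 3*√483 ≈ 65.932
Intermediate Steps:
B = 1615
√(2732 + B) = √(2732 + 1615) = √4347 = 3*√483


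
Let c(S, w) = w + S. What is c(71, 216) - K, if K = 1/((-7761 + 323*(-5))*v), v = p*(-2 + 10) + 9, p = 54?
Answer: 1186692193/4134816 ≈ 287.00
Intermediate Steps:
c(S, w) = S + w
v = 441 (v = 54*(-2 + 10) + 9 = 54*8 + 9 = 432 + 9 = 441)
K = -1/4134816 (K = 1/((-7761 + 323*(-5))*441) = (1/441)/(-7761 - 1615) = (1/441)/(-9376) = -1/9376*1/441 = -1/4134816 ≈ -2.4185e-7)
c(71, 216) - K = (71 + 216) - 1*(-1/4134816) = 287 + 1/4134816 = 1186692193/4134816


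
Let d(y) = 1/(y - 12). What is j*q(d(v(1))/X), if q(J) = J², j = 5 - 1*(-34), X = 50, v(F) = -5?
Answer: 39/722500 ≈ 5.3979e-5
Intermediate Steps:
d(y) = 1/(-12 + y)
j = 39 (j = 5 + 34 = 39)
j*q(d(v(1))/X) = 39*(1/(-12 - 5*50))² = 39*((1/50)/(-17))² = 39*(-1/17*1/50)² = 39*(-1/850)² = 39*(1/722500) = 39/722500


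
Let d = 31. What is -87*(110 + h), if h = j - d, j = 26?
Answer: -9135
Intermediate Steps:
h = -5 (h = 26 - 1*31 = 26 - 31 = -5)
-87*(110 + h) = -87*(110 - 5) = -87*105 = -9135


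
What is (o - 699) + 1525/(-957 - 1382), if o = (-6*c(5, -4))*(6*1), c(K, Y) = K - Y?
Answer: -2394322/2339 ≈ -1023.7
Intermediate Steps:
o = -324 (o = (-6*(5 - 1*(-4)))*(6*1) = -6*(5 + 4)*6 = -6*9*6 = -54*6 = -324)
(o - 699) + 1525/(-957 - 1382) = (-324 - 699) + 1525/(-957 - 1382) = -1023 + 1525/(-2339) = -1023 + 1525*(-1/2339) = -1023 - 1525/2339 = -2394322/2339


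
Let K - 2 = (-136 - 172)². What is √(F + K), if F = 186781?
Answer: √281647 ≈ 530.70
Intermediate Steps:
K = 94866 (K = 2 + (-136 - 172)² = 2 + (-308)² = 2 + 94864 = 94866)
√(F + K) = √(186781 + 94866) = √281647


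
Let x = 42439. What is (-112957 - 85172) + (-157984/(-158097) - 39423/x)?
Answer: -1329341810146262/6709478583 ≈ -1.9813e+5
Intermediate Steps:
(-112957 - 85172) + (-157984/(-158097) - 39423/x) = (-112957 - 85172) + (-157984/(-158097) - 39423/42439) = -198129 + (-157984*(-1/158097) - 39423*1/42439) = -198129 + (157984/158097 - 39423/42439) = -198129 + 472024945/6709478583 = -1329341810146262/6709478583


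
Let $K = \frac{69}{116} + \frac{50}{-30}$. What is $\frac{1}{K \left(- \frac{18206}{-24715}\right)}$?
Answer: $- \frac{4300410}{3395419} \approx -1.2665$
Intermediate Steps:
$K = - \frac{373}{348}$ ($K = 69 \cdot \frac{1}{116} + 50 \left(- \frac{1}{30}\right) = \frac{69}{116} - \frac{5}{3} = - \frac{373}{348} \approx -1.0718$)
$\frac{1}{K \left(- \frac{18206}{-24715}\right)} = \frac{1}{\left(- \frac{373}{348}\right) \left(- \frac{18206}{-24715}\right)} = \frac{1}{\left(- \frac{373}{348}\right) \left(\left(-18206\right) \left(- \frac{1}{24715}\right)\right)} = \frac{1}{\left(- \frac{373}{348}\right) \frac{18206}{24715}} = \frac{1}{- \frac{3395419}{4300410}} = - \frac{4300410}{3395419}$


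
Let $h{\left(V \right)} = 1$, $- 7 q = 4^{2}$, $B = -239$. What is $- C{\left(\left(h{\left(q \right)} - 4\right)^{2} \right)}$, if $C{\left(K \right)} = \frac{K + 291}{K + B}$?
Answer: $\frac{30}{23} \approx 1.3043$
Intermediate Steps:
$q = - \frac{16}{7}$ ($q = - \frac{4^{2}}{7} = \left(- \frac{1}{7}\right) 16 = - \frac{16}{7} \approx -2.2857$)
$C{\left(K \right)} = \frac{291 + K}{-239 + K}$ ($C{\left(K \right)} = \frac{K + 291}{K - 239} = \frac{291 + K}{-239 + K}$)
$- C{\left(\left(h{\left(q \right)} - 4\right)^{2} \right)} = - \frac{291 + \left(1 - 4\right)^{2}}{-239 + \left(1 - 4\right)^{2}} = - \frac{291 + \left(-3\right)^{2}}{-239 + \left(-3\right)^{2}} = - \frac{291 + 9}{-239 + 9} = - \frac{300}{-230} = - \frac{\left(-1\right) 300}{230} = \left(-1\right) \left(- \frac{30}{23}\right) = \frac{30}{23}$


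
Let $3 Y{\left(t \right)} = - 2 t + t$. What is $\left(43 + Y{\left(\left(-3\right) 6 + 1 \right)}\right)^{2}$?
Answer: $\frac{21316}{9} \approx 2368.4$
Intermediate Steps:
$Y{\left(t \right)} = - \frac{t}{3}$ ($Y{\left(t \right)} = \frac{- 2 t + t}{3} = \frac{\left(-1\right) t}{3} = - \frac{t}{3}$)
$\left(43 + Y{\left(\left(-3\right) 6 + 1 \right)}\right)^{2} = \left(43 - \frac{\left(-3\right) 6 + 1}{3}\right)^{2} = \left(43 - \frac{-18 + 1}{3}\right)^{2} = \left(43 - - \frac{17}{3}\right)^{2} = \left(43 + \frac{17}{3}\right)^{2} = \left(\frac{146}{3}\right)^{2} = \frac{21316}{9}$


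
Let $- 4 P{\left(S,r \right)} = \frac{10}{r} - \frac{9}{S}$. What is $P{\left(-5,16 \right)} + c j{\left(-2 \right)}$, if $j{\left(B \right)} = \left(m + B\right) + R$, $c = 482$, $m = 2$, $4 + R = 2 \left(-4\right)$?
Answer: $- \frac{925537}{160} \approx -5784.6$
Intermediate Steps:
$R = -12$ ($R = -4 + 2 \left(-4\right) = -4 - 8 = -12$)
$P{\left(S,r \right)} = - \frac{5}{2 r} + \frac{9}{4 S}$ ($P{\left(S,r \right)} = - \frac{\frac{10}{r} - \frac{9}{S}}{4} = - \frac{- \frac{9}{S} + \frac{10}{r}}{4} = - \frac{5}{2 r} + \frac{9}{4 S}$)
$j{\left(B \right)} = -10 + B$ ($j{\left(B \right)} = \left(2 + B\right) - 12 = -10 + B$)
$P{\left(-5,16 \right)} + c j{\left(-2 \right)} = \left(- \frac{5}{2 \cdot 16} + \frac{9}{4 \left(-5\right)}\right) + 482 \left(-10 - 2\right) = \left(\left(- \frac{5}{2}\right) \frac{1}{16} + \frac{9}{4} \left(- \frac{1}{5}\right)\right) + 482 \left(-12\right) = \left(- \frac{5}{32} - \frac{9}{20}\right) - 5784 = - \frac{97}{160} - 5784 = - \frac{925537}{160}$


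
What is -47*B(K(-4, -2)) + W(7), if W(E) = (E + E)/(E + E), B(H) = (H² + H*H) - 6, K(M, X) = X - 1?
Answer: -563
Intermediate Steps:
K(M, X) = -1 + X
B(H) = -6 + 2*H² (B(H) = (H² + H²) - 6 = 2*H² - 6 = -6 + 2*H²)
W(E) = 1 (W(E) = (2*E)/((2*E)) = (2*E)*(1/(2*E)) = 1)
-47*B(K(-4, -2)) + W(7) = -47*(-6 + 2*(-1 - 2)²) + 1 = -47*(-6 + 2*(-3)²) + 1 = -47*(-6 + 2*9) + 1 = -47*(-6 + 18) + 1 = -47*12 + 1 = -564 + 1 = -563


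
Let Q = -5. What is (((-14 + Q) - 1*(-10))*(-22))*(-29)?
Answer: -5742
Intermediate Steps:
(((-14 + Q) - 1*(-10))*(-22))*(-29) = (((-14 - 5) - 1*(-10))*(-22))*(-29) = ((-19 + 10)*(-22))*(-29) = -9*(-22)*(-29) = 198*(-29) = -5742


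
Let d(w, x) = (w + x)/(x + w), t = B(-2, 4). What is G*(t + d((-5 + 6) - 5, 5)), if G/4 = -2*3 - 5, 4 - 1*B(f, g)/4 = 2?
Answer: -396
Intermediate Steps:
B(f, g) = 8 (B(f, g) = 16 - 4*2 = 16 - 8 = 8)
t = 8
G = -44 (G = 4*(-2*3 - 5) = 4*(-6 - 5) = 4*(-11) = -44)
d(w, x) = 1 (d(w, x) = (w + x)/(w + x) = 1)
G*(t + d((-5 + 6) - 5, 5)) = -44*(8 + 1) = -44*9 = -396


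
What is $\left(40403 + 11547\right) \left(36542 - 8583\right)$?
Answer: $1452470050$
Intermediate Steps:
$\left(40403 + 11547\right) \left(36542 - 8583\right) = 51950 \cdot 27959 = 1452470050$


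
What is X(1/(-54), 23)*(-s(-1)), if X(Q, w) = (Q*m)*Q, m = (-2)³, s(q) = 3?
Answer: 2/243 ≈ 0.0082304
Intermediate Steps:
m = -8
X(Q, w) = -8*Q² (X(Q, w) = (Q*(-8))*Q = (-8*Q)*Q = -8*Q²)
X(1/(-54), 23)*(-s(-1)) = (-8*(1/(-54))²)*(-1*3) = -8*(-1/54)²*(-3) = -8*1/2916*(-3) = -2/729*(-3) = 2/243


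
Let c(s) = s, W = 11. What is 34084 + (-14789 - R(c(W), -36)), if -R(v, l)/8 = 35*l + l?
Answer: 8927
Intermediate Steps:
R(v, l) = -288*l (R(v, l) = -8*(35*l + l) = -288*l)
34084 + (-14789 - R(c(W), -36)) = 34084 + (-14789 - (-288)*(-36)) = 34084 + (-14789 - 1*10368) = 34084 + (-14789 - 10368) = 34084 - 25157 = 8927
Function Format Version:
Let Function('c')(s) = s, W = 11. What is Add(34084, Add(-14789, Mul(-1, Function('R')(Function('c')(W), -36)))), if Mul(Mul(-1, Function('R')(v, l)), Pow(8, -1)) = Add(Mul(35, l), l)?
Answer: 8927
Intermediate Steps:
Function('R')(v, l) = Mul(-288, l) (Function('R')(v, l) = Mul(-8, Add(Mul(35, l), l)) = Mul(-8, Mul(36, l)) = Mul(-288, l))
Add(34084, Add(-14789, Mul(-1, Function('R')(Function('c')(W), -36)))) = Add(34084, Add(-14789, Mul(-1, Mul(-288, -36)))) = Add(34084, Add(-14789, Mul(-1, 10368))) = Add(34084, Add(-14789, -10368)) = Add(34084, -25157) = 8927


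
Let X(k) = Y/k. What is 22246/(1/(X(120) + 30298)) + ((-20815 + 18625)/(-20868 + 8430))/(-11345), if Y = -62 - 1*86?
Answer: 15850830335095286/23518185 ≈ 6.7398e+8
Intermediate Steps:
Y = -148 (Y = -62 - 86 = -148)
X(k) = -148/k
22246/(1/(X(120) + 30298)) + ((-20815 + 18625)/(-20868 + 8430))/(-11345) = 22246/(1/(-148/120 + 30298)) + ((-20815 + 18625)/(-20868 + 8430))/(-11345) = 22246/(1/(-148*1/120 + 30298)) - 2190/(-12438)*(-1/11345) = 22246/(1/(-37/30 + 30298)) - 2190*(-1/12438)*(-1/11345) = 22246/(1/(908903/30)) + (365/2073)*(-1/11345) = 22246/(30/908903) - 73/4703637 = 22246*(908903/30) - 73/4703637 = 10109728069/15 - 73/4703637 = 15850830335095286/23518185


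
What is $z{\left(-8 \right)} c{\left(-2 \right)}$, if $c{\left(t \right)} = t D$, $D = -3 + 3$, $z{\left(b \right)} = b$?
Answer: $0$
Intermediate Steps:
$D = 0$
$c{\left(t \right)} = 0$ ($c{\left(t \right)} = t 0 = 0$)
$z{\left(-8 \right)} c{\left(-2 \right)} = \left(-8\right) 0 = 0$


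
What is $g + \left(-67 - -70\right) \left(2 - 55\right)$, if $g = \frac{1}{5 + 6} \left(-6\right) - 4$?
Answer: $- \frac{1799}{11} \approx -163.55$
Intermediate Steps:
$g = - \frac{50}{11}$ ($g = \frac{1}{11} \left(-6\right) - 4 = - \frac{6}{11} - 4 = - \frac{50}{11} \approx -4.5455$)
$g + \left(-67 - -70\right) \left(2 - 55\right) = - \frac{50}{11} + \left(-67 - -70\right) \left(2 - 55\right) = - \frac{50}{11} + \left(-67 + 70\right) \left(2 - 55\right) = - \frac{50}{11} + 3 \left(-53\right) = - \frac{50}{11} - 159 = - \frac{1799}{11}$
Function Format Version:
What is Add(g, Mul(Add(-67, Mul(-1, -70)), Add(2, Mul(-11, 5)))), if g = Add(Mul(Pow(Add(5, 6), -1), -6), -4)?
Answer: Rational(-1799, 11) ≈ -163.55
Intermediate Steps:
g = Rational(-50, 11) (g = Add(Mul(Pow(11, -1), -6), -4) = Add(Mul(Rational(1, 11), -6), -4) = Add(Rational(-6, 11), -4) = Rational(-50, 11) ≈ -4.5455)
Add(g, Mul(Add(-67, Mul(-1, -70)), Add(2, Mul(-11, 5)))) = Add(Rational(-50, 11), Mul(Add(-67, Mul(-1, -70)), Add(2, Mul(-11, 5)))) = Add(Rational(-50, 11), Mul(Add(-67, 70), Add(2, -55))) = Add(Rational(-50, 11), Mul(3, -53)) = Add(Rational(-50, 11), -159) = Rational(-1799, 11)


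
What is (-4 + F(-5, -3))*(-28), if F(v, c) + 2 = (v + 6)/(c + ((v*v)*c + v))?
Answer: 13972/83 ≈ 168.34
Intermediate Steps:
F(v, c) = -2 + (6 + v)/(c + v + c*v²) (F(v, c) = -2 + (v + 6)/(c + ((v*v)*c + v)) = -2 + (6 + v)/(c + (v²*c + v)) = -2 + (6 + v)/(c + (c*v² + v)) = -2 + (6 + v)/(c + (v + c*v²)) = -2 + (6 + v)/(c + v + c*v²))
(-4 + F(-5, -3))*(-28) = (-4 + (6 - 1*(-5) - 2*(-3) - 2*(-3)*(-5)²)/(-3 - 5 - 3*(-5)²))*(-28) = (-4 + (6 + 5 + 6 - 2*(-3)*25)/(-3 - 5 - 3*25))*(-28) = (-4 + (6 + 5 + 6 + 150)/(-3 - 5 - 75))*(-28) = (-4 + 167/(-83))*(-28) = (-4 - 1/83*167)*(-28) = (-4 - 167/83)*(-28) = -499/83*(-28) = 13972/83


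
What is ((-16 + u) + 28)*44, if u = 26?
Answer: 1672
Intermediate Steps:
((-16 + u) + 28)*44 = ((-16 + 26) + 28)*44 = (10 + 28)*44 = 38*44 = 1672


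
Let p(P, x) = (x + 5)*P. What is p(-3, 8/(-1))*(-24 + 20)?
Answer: -36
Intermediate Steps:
p(P, x) = P*(5 + x) (p(P, x) = (5 + x)*P = P*(5 + x))
p(-3, 8/(-1))*(-24 + 20) = (-3*(5 + 8/(-1)))*(-24 + 20) = -3*(5 + 8*(-1))*(-4) = -3*(5 - 8)*(-4) = -3*(-3)*(-4) = 9*(-4) = -36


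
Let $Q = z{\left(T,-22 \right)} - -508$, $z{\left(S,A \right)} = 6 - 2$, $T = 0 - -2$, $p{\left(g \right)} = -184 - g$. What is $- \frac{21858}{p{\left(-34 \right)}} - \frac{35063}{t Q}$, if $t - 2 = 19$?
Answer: $\frac{5470423}{38400} \approx 142.46$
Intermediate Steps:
$T = 2$ ($T = 0 + 2 = 2$)
$z{\left(S,A \right)} = 4$
$t = 21$ ($t = 2 + 19 = 21$)
$Q = 512$ ($Q = 4 - -508 = 4 + 508 = 512$)
$- \frac{21858}{p{\left(-34 \right)}} - \frac{35063}{t Q} = - \frac{21858}{-184 - -34} - \frac{35063}{21 \cdot 512} = - \frac{21858}{-184 + 34} - \frac{35063}{10752} = - \frac{21858}{-150} - \frac{5009}{1536} = \left(-21858\right) \left(- \frac{1}{150}\right) - \frac{5009}{1536} = \frac{3643}{25} - \frac{5009}{1536} = \frac{5470423}{38400}$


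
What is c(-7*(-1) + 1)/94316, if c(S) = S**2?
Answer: 16/23579 ≈ 0.00067857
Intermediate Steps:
c(-7*(-1) + 1)/94316 = (-7*(-1) + 1)**2/94316 = (7 + 1)**2*(1/94316) = 8**2*(1/94316) = 64*(1/94316) = 16/23579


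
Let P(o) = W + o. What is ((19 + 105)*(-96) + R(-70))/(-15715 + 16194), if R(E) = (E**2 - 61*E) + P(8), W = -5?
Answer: -2731/479 ≈ -5.7015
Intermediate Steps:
P(o) = -5 + o
R(E) = 3 + E**2 - 61*E (R(E) = (E**2 - 61*E) + (-5 + 8) = (E**2 - 61*E) + 3 = 3 + E**2 - 61*E)
((19 + 105)*(-96) + R(-70))/(-15715 + 16194) = ((19 + 105)*(-96) + (3 + (-70)**2 - 61*(-70)))/(-15715 + 16194) = (124*(-96) + (3 + 4900 + 4270))/479 = (-11904 + 9173)*(1/479) = -2731*1/479 = -2731/479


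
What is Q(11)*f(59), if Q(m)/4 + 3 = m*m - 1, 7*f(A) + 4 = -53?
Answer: -26676/7 ≈ -3810.9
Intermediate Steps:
f(A) = -57/7 (f(A) = -4/7 + (⅐)*(-53) = -4/7 - 53/7 = -57/7)
Q(m) = -16 + 4*m² (Q(m) = -12 + 4*(m*m - 1) = -12 + 4*(m² - 1) = -12 + 4*(-1 + m²) = -12 + (-4 + 4*m²) = -16 + 4*m²)
Q(11)*f(59) = (-16 + 4*11²)*(-57/7) = (-16 + 4*121)*(-57/7) = (-16 + 484)*(-57/7) = 468*(-57/7) = -26676/7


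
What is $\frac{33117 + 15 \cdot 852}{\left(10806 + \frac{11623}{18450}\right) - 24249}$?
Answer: $- \frac{846799650}{248011727} \approx -3.4144$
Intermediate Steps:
$\frac{33117 + 15 \cdot 852}{\left(10806 + \frac{11623}{18450}\right) - 24249} = \frac{33117 + 12780}{\left(10806 + 11623 \cdot \frac{1}{18450}\right) - 24249} = \frac{45897}{\left(10806 + \frac{11623}{18450}\right) - 24249} = \frac{45897}{\frac{199382323}{18450} - 24249} = \frac{45897}{- \frac{248011727}{18450}} = 45897 \left(- \frac{18450}{248011727}\right) = - \frac{846799650}{248011727}$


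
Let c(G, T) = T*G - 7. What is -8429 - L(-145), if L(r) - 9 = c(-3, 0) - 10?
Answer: -8421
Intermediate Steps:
c(G, T) = -7 + G*T (c(G, T) = G*T - 7 = -7 + G*T)
L(r) = -8 (L(r) = 9 + ((-7 - 3*0) - 10) = 9 + ((-7 + 0) - 10) = 9 + (-7 - 10) = 9 - 17 = -8)
-8429 - L(-145) = -8429 - 1*(-8) = -8429 + 8 = -8421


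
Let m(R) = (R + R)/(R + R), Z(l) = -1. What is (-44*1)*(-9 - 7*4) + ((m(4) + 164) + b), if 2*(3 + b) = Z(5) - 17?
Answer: 1781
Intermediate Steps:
m(R) = 1 (m(R) = (2*R)/((2*R)) = (2*R)*(1/(2*R)) = 1)
b = -12 (b = -3 + (-1 - 17)/2 = -3 + (1/2)*(-18) = -3 - 9 = -12)
(-44*1)*(-9 - 7*4) + ((m(4) + 164) + b) = (-44*1)*(-9 - 7*4) + ((1 + 164) - 12) = -44*(-9 - 28) + (165 - 12) = -44*(-37) + 153 = 1628 + 153 = 1781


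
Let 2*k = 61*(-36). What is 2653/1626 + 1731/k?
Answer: 911/16531 ≈ 0.055109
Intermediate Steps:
k = -1098 (k = (61*(-36))/2 = (1/2)*(-2196) = -1098)
2653/1626 + 1731/k = 2653/1626 + 1731/(-1098) = 2653*(1/1626) + 1731*(-1/1098) = 2653/1626 - 577/366 = 911/16531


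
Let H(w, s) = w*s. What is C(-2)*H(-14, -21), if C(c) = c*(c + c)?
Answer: 2352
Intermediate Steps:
C(c) = 2*c**2 (C(c) = c*(2*c) = 2*c**2)
H(w, s) = s*w
C(-2)*H(-14, -21) = (2*(-2)**2)*(-21*(-14)) = (2*4)*294 = 8*294 = 2352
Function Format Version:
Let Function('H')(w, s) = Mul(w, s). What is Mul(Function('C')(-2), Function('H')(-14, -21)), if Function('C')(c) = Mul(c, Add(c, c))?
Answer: 2352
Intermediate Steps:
Function('C')(c) = Mul(2, Pow(c, 2)) (Function('C')(c) = Mul(c, Mul(2, c)) = Mul(2, Pow(c, 2)))
Function('H')(w, s) = Mul(s, w)
Mul(Function('C')(-2), Function('H')(-14, -21)) = Mul(Mul(2, Pow(-2, 2)), Mul(-21, -14)) = Mul(Mul(2, 4), 294) = Mul(8, 294) = 2352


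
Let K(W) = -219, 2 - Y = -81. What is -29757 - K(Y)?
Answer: -29538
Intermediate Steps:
Y = 83 (Y = 2 - 1*(-81) = 2 + 81 = 83)
-29757 - K(Y) = -29757 - 1*(-219) = -29757 + 219 = -29538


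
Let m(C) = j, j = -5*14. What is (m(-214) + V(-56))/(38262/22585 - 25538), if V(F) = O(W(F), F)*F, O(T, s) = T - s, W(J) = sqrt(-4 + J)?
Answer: 36203755/288368734 + 632380*I*sqrt(15)/144184367 ≈ 0.12555 + 0.016987*I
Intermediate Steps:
V(F) = F*(sqrt(-4 + F) - F) (V(F) = (sqrt(-4 + F) - F)*F = F*(sqrt(-4 + F) - F))
j = -70
m(C) = -70
(m(-214) + V(-56))/(38262/22585 - 25538) = (-70 - 56*(sqrt(-4 - 56) - 1*(-56)))/(38262/22585 - 25538) = (-70 - 56*(sqrt(-60) + 56))/(38262*(1/22585) - 25538) = (-70 - 56*(2*I*sqrt(15) + 56))/(38262/22585 - 25538) = (-70 - 56*(56 + 2*I*sqrt(15)))/(-576737468/22585) = (-70 + (-3136 - 112*I*sqrt(15)))*(-22585/576737468) = (-3206 - 112*I*sqrt(15))*(-22585/576737468) = 36203755/288368734 + 632380*I*sqrt(15)/144184367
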